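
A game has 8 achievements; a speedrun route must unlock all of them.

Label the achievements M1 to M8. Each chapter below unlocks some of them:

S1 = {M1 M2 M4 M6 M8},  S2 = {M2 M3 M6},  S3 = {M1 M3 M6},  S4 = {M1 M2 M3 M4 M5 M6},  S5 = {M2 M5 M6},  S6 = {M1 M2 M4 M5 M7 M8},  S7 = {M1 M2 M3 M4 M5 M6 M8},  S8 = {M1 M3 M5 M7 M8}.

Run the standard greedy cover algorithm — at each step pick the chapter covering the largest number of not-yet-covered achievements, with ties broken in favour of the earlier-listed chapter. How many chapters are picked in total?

Greedy: pick S7 (covers 7 new) → pick S6 (covers 1 new). Total picks: 2.

2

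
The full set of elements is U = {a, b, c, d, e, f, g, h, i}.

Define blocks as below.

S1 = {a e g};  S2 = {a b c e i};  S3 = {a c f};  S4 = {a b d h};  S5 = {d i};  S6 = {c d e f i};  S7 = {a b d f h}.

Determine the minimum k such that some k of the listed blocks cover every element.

3

S1, S4, and S6 cover everything between them: the union {a, b, c, d, e, f, g, h, i} is all of U.
Only S1 contains g, so S1 is forced; the remaining 6 elements need at least 2 more blocks (each remaining block adds at most 4) — so at least 3 blocks are needed, and 3 is optimal.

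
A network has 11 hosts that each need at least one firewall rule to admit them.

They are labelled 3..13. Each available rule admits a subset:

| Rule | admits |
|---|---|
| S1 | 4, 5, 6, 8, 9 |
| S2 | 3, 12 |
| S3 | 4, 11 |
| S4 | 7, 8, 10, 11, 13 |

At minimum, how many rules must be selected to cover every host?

3

Take {S1, S2, S4}. Their union is {3, 4, 5, 6, 7, 8, 9, 10, 11, 12, 13}, which is all 11 hosts.
Each rule has at most 5 hosts, and 2·5 = 10 < 11 — so at least 3 rules are needed, and 3 is optimal.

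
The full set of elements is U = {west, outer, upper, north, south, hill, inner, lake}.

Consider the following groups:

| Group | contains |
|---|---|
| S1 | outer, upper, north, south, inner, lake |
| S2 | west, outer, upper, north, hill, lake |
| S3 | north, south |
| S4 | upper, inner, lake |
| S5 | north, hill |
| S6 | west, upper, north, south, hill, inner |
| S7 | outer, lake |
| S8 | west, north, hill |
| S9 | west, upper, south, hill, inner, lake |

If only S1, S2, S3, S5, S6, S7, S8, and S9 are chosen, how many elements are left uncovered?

Union of S1, S2, S3, S5, S6, S7, S8, S9 = {west, outer, upper, north, south, hill, inner, lake} — that's every element, so 0 are uncovered.

0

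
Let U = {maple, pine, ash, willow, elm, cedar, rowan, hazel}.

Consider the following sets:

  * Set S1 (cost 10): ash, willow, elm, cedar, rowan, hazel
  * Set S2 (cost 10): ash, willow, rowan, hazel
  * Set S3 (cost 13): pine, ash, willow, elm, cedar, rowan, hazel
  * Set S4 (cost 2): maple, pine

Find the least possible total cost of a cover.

S1, S4 together cover every point (S1 ∪ S4 = {maple, pine, ash, willow, elm, cedar, rowan, hazel}); total cost 10 + 2 = 12.
No covering selection has total cost below 12.

12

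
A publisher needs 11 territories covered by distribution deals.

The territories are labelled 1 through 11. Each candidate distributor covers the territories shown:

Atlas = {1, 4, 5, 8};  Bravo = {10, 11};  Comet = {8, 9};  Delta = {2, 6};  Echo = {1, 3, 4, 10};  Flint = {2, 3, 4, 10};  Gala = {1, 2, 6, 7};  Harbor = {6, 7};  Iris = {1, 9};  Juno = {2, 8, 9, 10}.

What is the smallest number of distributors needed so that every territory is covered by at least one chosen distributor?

Take {Atlas, Bravo, Comet, Flint, Gala}. Their union is {1, 2, 3, 4, 5, 6, 7, 8, 9, 10, 11}, which is all 11 territories.
No 4 of the 10 distributors cover everything (all 210 combinations miss at least one territory), so 5 is optimal.

5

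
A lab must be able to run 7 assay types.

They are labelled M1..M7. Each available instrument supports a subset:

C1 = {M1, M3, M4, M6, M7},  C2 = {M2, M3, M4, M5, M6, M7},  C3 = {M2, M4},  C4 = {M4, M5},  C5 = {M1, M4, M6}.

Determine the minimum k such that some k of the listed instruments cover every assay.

2

Take {C1, C2}. Their union is {M1, M2, M3, M4, M5, M6, M7}, which is all 7 assays.
No single instrument has all 7 assays (the largest, C2, has 6), so 2 is optimal.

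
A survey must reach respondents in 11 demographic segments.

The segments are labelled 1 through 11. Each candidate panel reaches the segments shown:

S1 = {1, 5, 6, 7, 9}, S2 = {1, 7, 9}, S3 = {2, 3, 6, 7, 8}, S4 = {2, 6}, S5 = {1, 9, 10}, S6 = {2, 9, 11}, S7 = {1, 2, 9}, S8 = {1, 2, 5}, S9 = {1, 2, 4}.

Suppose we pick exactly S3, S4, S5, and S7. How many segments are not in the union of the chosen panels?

3

Union of S3, S4, S5, S7 = {1, 2, 3, 6, 7, 8, 9, 10}.
Not covered: 4, 5, 11 — 3 segments.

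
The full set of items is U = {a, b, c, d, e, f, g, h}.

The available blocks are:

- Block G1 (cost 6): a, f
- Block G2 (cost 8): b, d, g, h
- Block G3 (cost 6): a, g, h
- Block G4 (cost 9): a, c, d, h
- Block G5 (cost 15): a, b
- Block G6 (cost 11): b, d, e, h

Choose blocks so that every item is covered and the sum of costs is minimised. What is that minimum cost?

32

G1, G3, G4, G6 together cover every item (G1 ∪ G3 ∪ G4 ∪ G6 = {a, b, c, d, e, f, g, h}); total cost 6 + 6 + 9 + 11 = 32.
The greedy pick G2, G1, G4, G6 costs 34; no covering selection beats 32.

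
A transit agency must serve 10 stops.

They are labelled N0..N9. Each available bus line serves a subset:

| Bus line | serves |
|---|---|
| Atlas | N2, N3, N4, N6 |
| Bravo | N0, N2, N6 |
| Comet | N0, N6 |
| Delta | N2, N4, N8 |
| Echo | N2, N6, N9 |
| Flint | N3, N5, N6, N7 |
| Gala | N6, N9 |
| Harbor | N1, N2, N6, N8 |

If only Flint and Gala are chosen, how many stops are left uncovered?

5

Union of Flint, Gala = {N3, N5, N6, N7, N9}.
Not covered: N0, N1, N2, N4, N8 — 5 stops.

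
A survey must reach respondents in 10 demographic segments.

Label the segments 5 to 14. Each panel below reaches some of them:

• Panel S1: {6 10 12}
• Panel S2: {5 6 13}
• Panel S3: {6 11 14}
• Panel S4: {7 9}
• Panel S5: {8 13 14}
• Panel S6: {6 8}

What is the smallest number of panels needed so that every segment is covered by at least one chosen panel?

5

S1 and S2 and S3 and S4 and S6 together: S1 ∪ S2 ∪ S3 ∪ S4 ∪ S6 = {5, 6, 7, 8, 9, 10, 11, 12, 13, 14} — every segment is covered.
Only S2 contains 5, so S2 is forced; the remaining 7 segments need at least 4 more panels (each remaining panel adds at most 2) — so at least 5 panels are needed, and 5 is optimal.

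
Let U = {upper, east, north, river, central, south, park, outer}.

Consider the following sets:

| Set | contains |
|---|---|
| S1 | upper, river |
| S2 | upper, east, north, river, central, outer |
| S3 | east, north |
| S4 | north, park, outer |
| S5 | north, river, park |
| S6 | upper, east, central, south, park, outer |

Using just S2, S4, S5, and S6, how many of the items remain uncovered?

Union of S2, S4, S5, S6 = {upper, east, north, river, central, south, park, outer} — that's every item, so 0 are uncovered.

0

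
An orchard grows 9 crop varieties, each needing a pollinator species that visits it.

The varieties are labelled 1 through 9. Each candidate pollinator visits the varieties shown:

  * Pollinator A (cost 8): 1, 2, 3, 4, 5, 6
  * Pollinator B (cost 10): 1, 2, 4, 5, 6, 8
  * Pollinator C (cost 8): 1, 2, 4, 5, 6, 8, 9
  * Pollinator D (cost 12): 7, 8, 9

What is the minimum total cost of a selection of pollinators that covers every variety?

A, D together cover every variety (A ∪ D = {1, 2, 3, 4, 5, 6, 7, 8, 9}); total cost 8 + 12 = 20.
The greedy pick C, A, D costs 28; no covering selection beats 20.

20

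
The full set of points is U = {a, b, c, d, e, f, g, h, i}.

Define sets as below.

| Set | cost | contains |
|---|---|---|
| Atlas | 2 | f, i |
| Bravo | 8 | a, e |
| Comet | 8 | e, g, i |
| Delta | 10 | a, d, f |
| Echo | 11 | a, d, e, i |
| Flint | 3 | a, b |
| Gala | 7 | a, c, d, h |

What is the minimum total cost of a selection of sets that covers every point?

Atlas, Comet, Flint, Gala together cover every point (Atlas ∪ Comet ∪ Flint ∪ Gala = {a, b, c, d, e, f, g, h, i}); total cost 2 + 8 + 3 + 7 = 20.
No covering selection has total cost below 20.

20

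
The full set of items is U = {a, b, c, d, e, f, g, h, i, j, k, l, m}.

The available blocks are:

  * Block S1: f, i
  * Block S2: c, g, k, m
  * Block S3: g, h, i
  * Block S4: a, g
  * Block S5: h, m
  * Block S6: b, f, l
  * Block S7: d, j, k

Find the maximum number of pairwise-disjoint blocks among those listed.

S4, S5, S6, S7 are pairwise disjoint (S4={a,g}; S5={h,m}; S6={b,f,l}; S7={d,j,k}).
Every remaining block overlaps one of these, and no 5 of the listed blocks are pairwise disjoint, so 4 is the maximum.

4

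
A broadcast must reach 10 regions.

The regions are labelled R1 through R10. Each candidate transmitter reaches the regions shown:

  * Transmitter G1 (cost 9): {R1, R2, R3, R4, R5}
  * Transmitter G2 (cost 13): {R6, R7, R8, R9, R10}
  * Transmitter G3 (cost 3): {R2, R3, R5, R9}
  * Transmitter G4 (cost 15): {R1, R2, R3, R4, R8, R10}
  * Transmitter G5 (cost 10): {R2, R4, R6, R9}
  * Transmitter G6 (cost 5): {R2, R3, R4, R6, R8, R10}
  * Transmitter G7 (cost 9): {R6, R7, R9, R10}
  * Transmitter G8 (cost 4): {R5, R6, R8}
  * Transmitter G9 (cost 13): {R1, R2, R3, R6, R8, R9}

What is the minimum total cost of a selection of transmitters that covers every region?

G1, G2 together cover every region (G1 ∪ G2 = {R1, R2, R3, R4, R5, R6, R7, R8, R9, R10}); total cost 9 + 13 = 22.
The greedy pick G3, G6, G1, G7 costs 26; no covering selection beats 22.

22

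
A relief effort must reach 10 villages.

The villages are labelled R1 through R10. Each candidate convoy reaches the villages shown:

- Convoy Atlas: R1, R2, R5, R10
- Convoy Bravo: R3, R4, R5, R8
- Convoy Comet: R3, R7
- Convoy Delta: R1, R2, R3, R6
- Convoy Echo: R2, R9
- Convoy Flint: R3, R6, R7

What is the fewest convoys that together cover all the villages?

4

Take {Atlas, Bravo, Echo, Flint}. Their union is {R1, R2, R3, R4, R5, R6, R7, R8, R9, R10}, which is all 10 villages.
No 3 of the 6 convoys cover everything (all 20 combinations miss at least one village), so 4 is optimal.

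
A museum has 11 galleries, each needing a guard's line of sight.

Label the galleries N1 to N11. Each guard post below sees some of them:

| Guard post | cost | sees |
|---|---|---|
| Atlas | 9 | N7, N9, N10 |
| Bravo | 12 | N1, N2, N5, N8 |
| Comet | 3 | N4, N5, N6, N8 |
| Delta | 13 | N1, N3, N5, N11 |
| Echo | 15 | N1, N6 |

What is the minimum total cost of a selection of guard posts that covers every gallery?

37

Atlas, Bravo, Comet, Delta together cover every gallery (Atlas ∪ Bravo ∪ Comet ∪ Delta = {N1, N2, N3, N4, N5, N6, N7, N8, N9, N10, N11}); total cost 9 + 12 + 3 + 13 = 37.
No covering selection has total cost below 37.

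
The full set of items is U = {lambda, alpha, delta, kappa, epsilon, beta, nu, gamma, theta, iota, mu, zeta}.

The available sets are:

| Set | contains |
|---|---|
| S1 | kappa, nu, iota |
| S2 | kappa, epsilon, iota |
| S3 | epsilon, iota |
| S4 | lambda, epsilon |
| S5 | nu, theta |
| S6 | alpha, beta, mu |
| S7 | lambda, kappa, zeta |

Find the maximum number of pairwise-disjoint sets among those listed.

4

S3, S5, S6, S7 are pairwise disjoint (S3={epsilon,iota}; S5={nu,theta}; S6={alpha,beta,mu}; S7={lambda,kappa,zeta}).
Every remaining set overlaps one of these, and no 5 of the listed sets are pairwise disjoint, so 4 is the maximum.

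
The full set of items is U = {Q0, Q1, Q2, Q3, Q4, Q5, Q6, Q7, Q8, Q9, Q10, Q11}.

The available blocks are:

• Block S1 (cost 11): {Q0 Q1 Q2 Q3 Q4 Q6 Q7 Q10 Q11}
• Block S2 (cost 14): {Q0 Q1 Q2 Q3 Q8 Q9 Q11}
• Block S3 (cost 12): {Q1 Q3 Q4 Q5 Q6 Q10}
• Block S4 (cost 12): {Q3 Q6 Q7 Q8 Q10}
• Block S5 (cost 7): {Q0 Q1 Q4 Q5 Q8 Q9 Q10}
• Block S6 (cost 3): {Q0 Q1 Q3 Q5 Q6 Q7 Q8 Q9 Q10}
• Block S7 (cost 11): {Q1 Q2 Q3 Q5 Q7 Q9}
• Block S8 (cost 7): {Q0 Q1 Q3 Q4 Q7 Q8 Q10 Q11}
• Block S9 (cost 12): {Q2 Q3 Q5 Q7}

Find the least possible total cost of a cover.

14

S1, S6 together cover every item (S1 ∪ S6 = {Q0, Q1, Q2, Q3, Q4, Q5, Q6, Q7, Q8, Q9, Q10, Q11}); total cost 11 + 3 = 14.
The greedy pick S6, S8, S1 costs 21; no covering selection beats 14.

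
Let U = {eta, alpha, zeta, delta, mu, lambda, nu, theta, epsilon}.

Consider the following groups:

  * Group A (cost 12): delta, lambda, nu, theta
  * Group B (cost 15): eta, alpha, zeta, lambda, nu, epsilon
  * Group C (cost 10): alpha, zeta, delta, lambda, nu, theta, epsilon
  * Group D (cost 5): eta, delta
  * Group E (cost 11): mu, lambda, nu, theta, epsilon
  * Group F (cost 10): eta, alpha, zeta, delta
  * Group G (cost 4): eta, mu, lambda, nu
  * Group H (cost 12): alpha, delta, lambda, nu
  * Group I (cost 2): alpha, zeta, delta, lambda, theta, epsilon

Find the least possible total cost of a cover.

6

G, I together cover every item (G ∪ I = {eta, alpha, zeta, delta, mu, lambda, nu, theta, epsilon}); total cost 4 + 2 = 6.
No covering selection has total cost below 6.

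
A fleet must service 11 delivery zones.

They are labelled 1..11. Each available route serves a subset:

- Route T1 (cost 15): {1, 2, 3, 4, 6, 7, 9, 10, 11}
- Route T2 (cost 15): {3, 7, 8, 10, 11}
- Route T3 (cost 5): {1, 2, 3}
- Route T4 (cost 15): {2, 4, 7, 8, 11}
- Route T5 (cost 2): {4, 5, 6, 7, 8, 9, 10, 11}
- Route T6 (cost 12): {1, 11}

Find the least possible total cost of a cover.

T3, T5 together cover every zone (T3 ∪ T5 = {1, 2, 3, 4, 5, 6, 7, 8, 9, 10, 11}); total cost 5 + 2 = 7.
No covering selection has total cost below 7.

7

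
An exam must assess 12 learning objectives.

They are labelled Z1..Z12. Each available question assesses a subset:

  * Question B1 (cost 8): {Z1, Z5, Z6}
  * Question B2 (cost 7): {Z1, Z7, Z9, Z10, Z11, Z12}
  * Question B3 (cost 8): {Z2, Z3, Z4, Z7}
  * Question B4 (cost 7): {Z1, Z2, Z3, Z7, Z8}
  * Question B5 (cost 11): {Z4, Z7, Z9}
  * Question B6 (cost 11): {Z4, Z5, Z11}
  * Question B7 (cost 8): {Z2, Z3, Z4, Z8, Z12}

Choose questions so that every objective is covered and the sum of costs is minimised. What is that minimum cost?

B1, B2, B7 together cover every objective (B1 ∪ B2 ∪ B7 = {Z1, Z2, Z3, Z4, Z5, Z6, Z7, Z8, Z9, Z10, Z11, Z12}); total cost 8 + 7 + 8 = 23.
No covering selection has total cost below 23.

23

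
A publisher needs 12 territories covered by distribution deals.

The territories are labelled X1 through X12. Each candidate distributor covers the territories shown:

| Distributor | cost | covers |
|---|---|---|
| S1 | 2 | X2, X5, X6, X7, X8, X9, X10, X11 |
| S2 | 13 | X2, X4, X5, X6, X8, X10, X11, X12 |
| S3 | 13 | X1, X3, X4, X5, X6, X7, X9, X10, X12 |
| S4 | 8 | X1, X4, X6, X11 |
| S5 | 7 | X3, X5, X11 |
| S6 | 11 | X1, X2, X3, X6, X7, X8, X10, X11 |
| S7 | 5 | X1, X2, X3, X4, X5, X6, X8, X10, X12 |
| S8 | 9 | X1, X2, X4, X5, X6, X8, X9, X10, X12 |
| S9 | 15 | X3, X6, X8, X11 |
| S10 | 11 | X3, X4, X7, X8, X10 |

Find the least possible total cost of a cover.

7

S1, S7 together cover every territory (S1 ∪ S7 = {X1, X2, X3, X4, X5, X6, X7, X8, X9, X10, X11, X12}); total cost 2 + 5 = 7.
No covering selection has total cost below 7.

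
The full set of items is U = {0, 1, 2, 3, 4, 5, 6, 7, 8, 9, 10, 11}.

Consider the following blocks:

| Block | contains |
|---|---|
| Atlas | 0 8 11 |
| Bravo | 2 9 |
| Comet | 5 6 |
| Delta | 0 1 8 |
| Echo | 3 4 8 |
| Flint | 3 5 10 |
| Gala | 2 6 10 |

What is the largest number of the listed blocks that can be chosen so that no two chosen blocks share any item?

3

Atlas, Bravo, Comet are pairwise disjoint (Atlas={0,8,11}; Bravo={2,9}; Comet={5,6}).
Every remaining block overlaps one of these, and no 4 of the listed blocks are pairwise disjoint, so 3 is the maximum.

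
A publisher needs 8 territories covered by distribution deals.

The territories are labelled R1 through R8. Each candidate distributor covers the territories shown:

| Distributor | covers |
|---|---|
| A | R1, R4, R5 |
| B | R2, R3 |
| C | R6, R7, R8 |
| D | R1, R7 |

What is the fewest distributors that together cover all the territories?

Take {A, B, C}. Their union is {R1, R2, R3, R4, R5, R6, R7, R8}, which is all 8 territories.
Each distributor has at most 3 territories, and 2·3 = 6 < 8 — so at least 3 distributors are needed, and 3 is optimal.

3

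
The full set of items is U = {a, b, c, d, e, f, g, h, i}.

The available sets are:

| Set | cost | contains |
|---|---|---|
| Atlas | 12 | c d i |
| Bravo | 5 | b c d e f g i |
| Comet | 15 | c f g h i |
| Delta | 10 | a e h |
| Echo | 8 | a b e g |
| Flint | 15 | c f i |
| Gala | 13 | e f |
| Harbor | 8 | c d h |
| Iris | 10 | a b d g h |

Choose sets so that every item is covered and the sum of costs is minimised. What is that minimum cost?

15

Bravo, Delta together cover every item (Bravo ∪ Delta = {a, b, c, d, e, f, g, h, i}); total cost 5 + 10 = 15.
No covering selection has total cost below 15.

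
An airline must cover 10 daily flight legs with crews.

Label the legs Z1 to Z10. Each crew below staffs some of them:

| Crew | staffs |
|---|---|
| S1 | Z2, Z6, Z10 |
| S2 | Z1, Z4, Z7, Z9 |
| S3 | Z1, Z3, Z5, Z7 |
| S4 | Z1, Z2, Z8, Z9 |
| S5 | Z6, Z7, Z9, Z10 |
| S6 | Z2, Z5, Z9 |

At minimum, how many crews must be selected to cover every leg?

S2 and S3 and S4 and S5 together: S2 ∪ S3 ∪ S4 ∪ S5 = {Z1, Z2, Z3, Z4, Z5, Z6, Z7, Z8, Z9, Z10} — every leg is covered.
No 3 of the 6 crews cover everything (all 20 combinations miss at least one leg), so 4 is optimal.

4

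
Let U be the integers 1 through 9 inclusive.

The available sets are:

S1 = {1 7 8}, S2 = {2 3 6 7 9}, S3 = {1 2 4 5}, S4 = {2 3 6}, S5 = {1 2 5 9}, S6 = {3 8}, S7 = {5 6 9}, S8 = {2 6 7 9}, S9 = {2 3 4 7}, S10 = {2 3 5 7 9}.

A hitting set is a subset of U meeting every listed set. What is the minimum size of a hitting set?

Take H = {1, 3, 9}. Each listed set contains at least one of these, so H is a hitting set of size 3.
No choice of 2 items meets every set, so 3 is the minimum.

3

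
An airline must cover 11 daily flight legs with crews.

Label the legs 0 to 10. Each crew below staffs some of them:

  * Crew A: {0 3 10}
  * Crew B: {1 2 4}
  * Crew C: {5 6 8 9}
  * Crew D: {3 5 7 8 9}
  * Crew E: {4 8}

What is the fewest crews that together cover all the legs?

A and B and C and D together: A ∪ B ∪ C ∪ D = {0, 1, 2, 3, 4, 5, 6, 7, 8, 9, 10} — every leg is covered.
Only C contains 6, so C is forced; the remaining 7 legs need at least 3 more crews (each remaining crew adds at most 3) — so at least 4 crews are needed, and 4 is optimal.

4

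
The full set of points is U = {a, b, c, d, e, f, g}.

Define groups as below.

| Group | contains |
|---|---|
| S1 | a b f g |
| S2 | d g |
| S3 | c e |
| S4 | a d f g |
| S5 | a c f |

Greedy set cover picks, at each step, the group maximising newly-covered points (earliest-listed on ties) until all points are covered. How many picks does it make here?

Greedy: pick S1 (covers 4 new) → pick S3 (covers 2 new) → pick S2 (covers 1 new). Total picks: 3.

3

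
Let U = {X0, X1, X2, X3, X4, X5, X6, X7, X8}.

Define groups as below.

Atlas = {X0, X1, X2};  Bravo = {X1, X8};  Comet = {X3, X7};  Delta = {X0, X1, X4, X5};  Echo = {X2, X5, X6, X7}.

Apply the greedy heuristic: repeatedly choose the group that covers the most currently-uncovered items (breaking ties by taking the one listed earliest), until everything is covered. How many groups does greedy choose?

Greedy: pick Delta (covers 4 new) → pick Echo (covers 3 new) → pick Bravo (covers 1 new) → pick Comet (covers 1 new). Total picks: 4.

4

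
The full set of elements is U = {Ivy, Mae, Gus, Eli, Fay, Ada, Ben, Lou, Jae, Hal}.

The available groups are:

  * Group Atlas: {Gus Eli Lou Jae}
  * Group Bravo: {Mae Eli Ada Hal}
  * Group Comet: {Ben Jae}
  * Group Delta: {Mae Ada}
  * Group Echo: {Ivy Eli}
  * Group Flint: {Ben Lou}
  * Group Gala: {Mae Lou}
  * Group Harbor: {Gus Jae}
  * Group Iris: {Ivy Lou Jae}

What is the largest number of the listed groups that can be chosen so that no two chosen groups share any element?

Delta, Echo, Flint, Harbor are pairwise disjoint (Delta={Mae,Ada}; Echo={Ivy,Eli}; Flint={Ben,Lou}; Harbor={Gus,Jae}).
Every remaining group overlaps one of these, and no 5 of the listed groups are pairwise disjoint, so 4 is the maximum.

4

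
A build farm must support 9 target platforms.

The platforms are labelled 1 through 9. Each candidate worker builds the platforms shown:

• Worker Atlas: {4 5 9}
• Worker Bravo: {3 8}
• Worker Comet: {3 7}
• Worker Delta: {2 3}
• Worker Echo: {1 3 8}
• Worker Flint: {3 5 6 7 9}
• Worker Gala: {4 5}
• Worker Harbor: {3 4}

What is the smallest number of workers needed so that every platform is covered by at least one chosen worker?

4

Delta and Echo and Flint and Harbor together: Delta ∪ Echo ∪ Flint ∪ Harbor = {1, 2, 3, 4, 5, 6, 7, 8, 9} — every platform is covered.
No 3 of the 8 workers cover everything (all 56 combinations miss at least one platform), so 4 is optimal.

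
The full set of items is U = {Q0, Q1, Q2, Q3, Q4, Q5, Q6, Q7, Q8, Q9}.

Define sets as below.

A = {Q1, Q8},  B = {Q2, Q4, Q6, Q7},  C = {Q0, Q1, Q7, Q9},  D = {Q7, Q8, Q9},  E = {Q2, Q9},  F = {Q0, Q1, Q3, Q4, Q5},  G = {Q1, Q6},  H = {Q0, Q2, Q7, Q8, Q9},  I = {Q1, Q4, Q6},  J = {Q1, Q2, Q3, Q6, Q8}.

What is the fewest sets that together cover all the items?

B and D and F together: B ∪ D ∪ F = {Q0, Q1, Q2, Q3, Q4, Q5, Q6, Q7, Q8, Q9} — every item is covered.
Only F contains Q5, so F is forced; the remaining 5 items need at least 2 more sets (each remaining set adds at most 4) — so at least 3 sets are needed, and 3 is optimal.

3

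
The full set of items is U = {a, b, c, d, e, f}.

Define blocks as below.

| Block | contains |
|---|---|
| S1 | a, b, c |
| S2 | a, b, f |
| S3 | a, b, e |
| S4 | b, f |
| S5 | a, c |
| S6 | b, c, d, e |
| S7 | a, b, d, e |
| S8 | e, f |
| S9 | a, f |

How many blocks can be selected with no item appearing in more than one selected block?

2

S1, S8 are pairwise disjoint (S1={a,b,c}; S8={e,f}).
Every remaining block overlaps one of these, and no 3 of the listed blocks are pairwise disjoint, so 2 is the maximum.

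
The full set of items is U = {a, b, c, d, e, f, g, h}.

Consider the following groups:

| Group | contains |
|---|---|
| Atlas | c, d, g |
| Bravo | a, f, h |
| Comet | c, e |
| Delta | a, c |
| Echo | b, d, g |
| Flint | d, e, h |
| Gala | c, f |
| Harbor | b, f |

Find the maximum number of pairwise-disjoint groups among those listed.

3

Bravo, Comet, Echo are pairwise disjoint (Bravo={a,f,h}; Comet={c,e}; Echo={b,d,g}).
Every remaining group overlaps one of these, and no 4 of the listed groups are pairwise disjoint, so 3 is the maximum.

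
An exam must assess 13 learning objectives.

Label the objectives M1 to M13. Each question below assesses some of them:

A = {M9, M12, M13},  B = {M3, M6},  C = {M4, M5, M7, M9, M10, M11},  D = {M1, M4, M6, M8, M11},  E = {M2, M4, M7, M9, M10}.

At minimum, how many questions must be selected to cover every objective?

Take {A, B, C, D, E}. Their union is {M1, M2, M3, M4, M5, M6, M7, M8, M9, M10, M11, M12, M13}, which is all 13 objectives.
No 4 of the 5 questions cover everything (all 5 combinations miss at least one objective), so 5 is optimal.

5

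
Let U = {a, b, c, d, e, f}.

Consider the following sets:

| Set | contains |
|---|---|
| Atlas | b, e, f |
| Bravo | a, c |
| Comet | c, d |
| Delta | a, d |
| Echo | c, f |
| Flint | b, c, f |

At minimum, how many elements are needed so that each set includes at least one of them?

3

Take H = {c, d, e}. Each listed set contains at least one of these, so H is a hitting set of size 3.
No choice of 2 elements meets every set, so 3 is the minimum.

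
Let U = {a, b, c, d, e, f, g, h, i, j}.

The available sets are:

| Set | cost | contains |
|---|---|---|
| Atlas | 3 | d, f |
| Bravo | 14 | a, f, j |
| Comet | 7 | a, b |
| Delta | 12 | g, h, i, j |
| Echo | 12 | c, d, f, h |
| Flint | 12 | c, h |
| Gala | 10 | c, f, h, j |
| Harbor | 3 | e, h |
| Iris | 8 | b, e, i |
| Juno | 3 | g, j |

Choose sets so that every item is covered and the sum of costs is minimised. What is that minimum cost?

30

Comet, Echo, Iris, Juno together cover every item (Comet ∪ Echo ∪ Iris ∪ Juno = {a, b, c, d, e, f, g, h, i, j}); total cost 7 + 12 + 8 + 3 = 30.
The greedy pick Atlas, Harbor, Juno, Comet, Iris, Gala costs 34; no covering selection beats 30.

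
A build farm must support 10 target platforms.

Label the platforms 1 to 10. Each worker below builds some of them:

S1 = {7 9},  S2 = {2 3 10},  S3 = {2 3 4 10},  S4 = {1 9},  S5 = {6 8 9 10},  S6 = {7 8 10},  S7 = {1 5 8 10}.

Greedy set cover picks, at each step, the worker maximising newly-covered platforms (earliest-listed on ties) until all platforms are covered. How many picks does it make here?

Greedy: pick S3 (covers 4 new) → pick S5 (covers 3 new) → pick S7 (covers 2 new) → pick S1 (covers 1 new). Total picks: 4.

4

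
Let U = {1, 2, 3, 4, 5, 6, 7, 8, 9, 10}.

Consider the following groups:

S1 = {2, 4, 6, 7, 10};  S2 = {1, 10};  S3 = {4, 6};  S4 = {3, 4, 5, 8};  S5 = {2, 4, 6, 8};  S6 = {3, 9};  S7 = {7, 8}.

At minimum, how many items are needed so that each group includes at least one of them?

4

The 4 items {3, 4, 7, 10} hit every group.
The groups S2, S3, S6, S7 are pairwise disjoint, so any hitting set needs a separate item for each — at least 4. Hence 4 is optimal.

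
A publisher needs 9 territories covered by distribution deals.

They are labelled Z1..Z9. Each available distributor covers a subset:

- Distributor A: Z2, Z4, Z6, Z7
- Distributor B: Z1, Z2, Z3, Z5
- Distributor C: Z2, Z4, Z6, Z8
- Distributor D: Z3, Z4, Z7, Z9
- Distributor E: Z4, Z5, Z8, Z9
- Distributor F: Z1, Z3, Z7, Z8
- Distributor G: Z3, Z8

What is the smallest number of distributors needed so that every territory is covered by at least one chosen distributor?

3

C and E and F together: C ∪ E ∪ F = {Z1, Z2, Z3, Z4, Z5, Z6, Z7, Z8, Z9} — every territory is covered.
Each distributor has at most 4 territories, and 2·4 = 8 < 9 — so at least 3 distributors are needed, and 3 is optimal.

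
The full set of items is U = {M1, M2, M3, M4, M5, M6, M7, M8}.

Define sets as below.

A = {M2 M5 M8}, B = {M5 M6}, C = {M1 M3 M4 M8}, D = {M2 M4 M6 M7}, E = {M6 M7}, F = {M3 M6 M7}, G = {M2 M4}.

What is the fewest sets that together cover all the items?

3

A and C and D together: A ∪ C ∪ D = {M1, M2, M3, M4, M5, M6, M7, M8} — every item is covered.
Only C contains M1, so C is forced; the remaining 4 items need at least 2 more sets (each remaining set adds at most 3) — so at least 3 sets are needed, and 3 is optimal.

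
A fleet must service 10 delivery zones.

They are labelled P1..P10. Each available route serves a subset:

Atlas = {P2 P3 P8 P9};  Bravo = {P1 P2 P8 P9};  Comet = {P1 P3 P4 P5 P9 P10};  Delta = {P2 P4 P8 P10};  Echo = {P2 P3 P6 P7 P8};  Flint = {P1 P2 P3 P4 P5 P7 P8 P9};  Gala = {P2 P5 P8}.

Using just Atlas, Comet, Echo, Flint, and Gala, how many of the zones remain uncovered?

Union of Atlas, Comet, Echo, Flint, Gala = {P1, P2, P3, P4, P5, P6, P7, P8, P9, P10} — that's every zone, so 0 are uncovered.

0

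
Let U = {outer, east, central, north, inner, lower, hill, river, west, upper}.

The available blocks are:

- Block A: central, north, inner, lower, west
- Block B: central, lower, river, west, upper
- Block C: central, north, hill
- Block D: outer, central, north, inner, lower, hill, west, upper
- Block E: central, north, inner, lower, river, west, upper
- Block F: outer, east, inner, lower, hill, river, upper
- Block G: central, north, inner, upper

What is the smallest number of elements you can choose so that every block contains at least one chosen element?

H = {central, river} meets every block (each contains at least one member of H), and |H| = 2.
No single element lies in every block, so at least 2 are needed and 2 is optimal.

2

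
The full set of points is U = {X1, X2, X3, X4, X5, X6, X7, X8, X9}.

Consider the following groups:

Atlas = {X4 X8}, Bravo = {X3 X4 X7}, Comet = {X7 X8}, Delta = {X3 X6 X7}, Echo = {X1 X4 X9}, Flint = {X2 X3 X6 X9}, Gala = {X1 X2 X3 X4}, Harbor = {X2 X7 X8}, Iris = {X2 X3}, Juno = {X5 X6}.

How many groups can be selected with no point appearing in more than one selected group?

4

Comet, Echo, Iris, Juno are pairwise disjoint (Comet={X7,X8}; Echo={X1,X4,X9}; Iris={X2,X3}; Juno={X5,X6}).
Every remaining group overlaps one of these, and no 5 of the listed groups are pairwise disjoint, so 4 is the maximum.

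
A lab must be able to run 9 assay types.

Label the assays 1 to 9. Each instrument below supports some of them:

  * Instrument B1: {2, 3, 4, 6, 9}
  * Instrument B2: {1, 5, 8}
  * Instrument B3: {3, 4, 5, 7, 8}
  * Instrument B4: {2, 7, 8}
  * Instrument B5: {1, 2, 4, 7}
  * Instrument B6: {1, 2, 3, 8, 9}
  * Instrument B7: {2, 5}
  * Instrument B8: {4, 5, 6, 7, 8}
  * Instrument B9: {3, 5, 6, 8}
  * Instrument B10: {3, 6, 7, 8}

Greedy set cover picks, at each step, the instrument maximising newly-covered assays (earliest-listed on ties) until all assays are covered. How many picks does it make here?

3

Greedy: pick B1 (covers 5 new) → pick B2 (covers 3 new) → pick B3 (covers 1 new). Total picks: 3.
(The true minimum cover uses only 2 instruments, so greedy is not optimal here.)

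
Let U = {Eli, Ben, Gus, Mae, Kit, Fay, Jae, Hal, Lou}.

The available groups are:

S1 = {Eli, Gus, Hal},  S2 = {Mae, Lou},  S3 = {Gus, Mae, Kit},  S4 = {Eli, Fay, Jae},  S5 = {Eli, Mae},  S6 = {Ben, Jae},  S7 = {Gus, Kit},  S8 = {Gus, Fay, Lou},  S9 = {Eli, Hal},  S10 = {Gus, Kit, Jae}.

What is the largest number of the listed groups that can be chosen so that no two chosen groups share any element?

S2, S6, S7, S9 are pairwise disjoint (S2={Mae,Lou}; S6={Ben,Jae}; S7={Gus,Kit}; S9={Eli,Hal}).
Every remaining group overlaps one of these, and no 5 of the listed groups are pairwise disjoint, so 4 is the maximum.

4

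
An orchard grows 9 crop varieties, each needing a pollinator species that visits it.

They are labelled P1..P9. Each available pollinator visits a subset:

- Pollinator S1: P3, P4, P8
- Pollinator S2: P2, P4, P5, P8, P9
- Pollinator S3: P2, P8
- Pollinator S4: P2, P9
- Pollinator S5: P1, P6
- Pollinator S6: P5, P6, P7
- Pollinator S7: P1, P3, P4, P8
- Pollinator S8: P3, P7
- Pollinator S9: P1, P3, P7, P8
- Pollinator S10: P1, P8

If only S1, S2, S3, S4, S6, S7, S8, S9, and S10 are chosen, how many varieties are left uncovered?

0

Union of S1, S2, S3, S4, S6, S7, S8, S9, S10 = {P1, P2, P3, P4, P5, P6, P7, P8, P9} — that's every variety, so 0 are uncovered.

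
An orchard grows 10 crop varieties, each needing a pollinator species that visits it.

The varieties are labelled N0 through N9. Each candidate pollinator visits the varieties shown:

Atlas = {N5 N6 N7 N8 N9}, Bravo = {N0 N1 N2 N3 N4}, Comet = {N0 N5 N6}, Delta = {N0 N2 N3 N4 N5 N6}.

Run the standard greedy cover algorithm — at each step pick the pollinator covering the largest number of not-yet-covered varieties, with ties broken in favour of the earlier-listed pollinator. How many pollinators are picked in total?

3

Greedy: pick Delta (covers 6 new) → pick Atlas (covers 3 new) → pick Bravo (covers 1 new). Total picks: 3.
(The true minimum cover uses only 2 pollinators, so greedy is not optimal here.)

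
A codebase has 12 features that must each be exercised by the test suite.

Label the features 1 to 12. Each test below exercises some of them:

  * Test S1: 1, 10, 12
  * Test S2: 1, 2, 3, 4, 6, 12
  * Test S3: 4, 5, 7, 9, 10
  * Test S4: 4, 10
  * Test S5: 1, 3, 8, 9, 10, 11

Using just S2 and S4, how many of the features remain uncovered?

5

Union of S2, S4 = {1, 2, 3, 4, 6, 10, 12}.
Not covered: 5, 7, 8, 9, 11 — 5 features.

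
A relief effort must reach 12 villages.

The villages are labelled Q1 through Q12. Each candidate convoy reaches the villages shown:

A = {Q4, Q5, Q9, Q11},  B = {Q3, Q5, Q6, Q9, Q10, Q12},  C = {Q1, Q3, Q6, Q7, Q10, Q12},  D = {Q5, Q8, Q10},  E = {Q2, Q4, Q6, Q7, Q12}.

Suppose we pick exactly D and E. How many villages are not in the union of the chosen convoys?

Union of D, E = {Q2, Q4, Q5, Q6, Q7, Q8, Q10, Q12}.
Not covered: Q1, Q3, Q9, Q11 — 4 villages.

4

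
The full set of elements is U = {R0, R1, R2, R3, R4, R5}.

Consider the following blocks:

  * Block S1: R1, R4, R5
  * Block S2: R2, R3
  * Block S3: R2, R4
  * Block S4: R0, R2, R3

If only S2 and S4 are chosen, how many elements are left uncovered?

Union of S2, S4 = {R0, R2, R3}.
Not covered: R1, R4, R5 — 3 elements.

3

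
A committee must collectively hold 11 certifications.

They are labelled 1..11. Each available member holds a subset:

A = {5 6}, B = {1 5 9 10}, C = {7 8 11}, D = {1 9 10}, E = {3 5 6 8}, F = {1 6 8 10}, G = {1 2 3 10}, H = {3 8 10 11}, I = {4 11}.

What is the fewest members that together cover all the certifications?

A and B and C and G and I together: A ∪ B ∪ C ∪ G ∪ I = {1, 2, 3, 4, 5, 6, 7, 8, 9, 10, 11} — every certification is covered.
No 4 of the 9 members cover everything (all 126 combinations miss at least one certification), so 5 is optimal.

5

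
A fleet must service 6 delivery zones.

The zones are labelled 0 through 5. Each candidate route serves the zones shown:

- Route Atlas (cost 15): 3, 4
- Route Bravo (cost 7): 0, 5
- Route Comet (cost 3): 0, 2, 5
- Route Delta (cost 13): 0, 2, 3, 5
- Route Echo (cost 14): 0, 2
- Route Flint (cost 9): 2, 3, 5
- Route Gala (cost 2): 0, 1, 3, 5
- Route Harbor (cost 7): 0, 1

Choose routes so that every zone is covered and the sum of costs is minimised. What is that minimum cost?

20

Atlas, Comet, Gala together cover every zone (Atlas ∪ Comet ∪ Gala = {0, 1, 2, 3, 4, 5}); total cost 15 + 3 + 2 = 20.
No covering selection has total cost below 20.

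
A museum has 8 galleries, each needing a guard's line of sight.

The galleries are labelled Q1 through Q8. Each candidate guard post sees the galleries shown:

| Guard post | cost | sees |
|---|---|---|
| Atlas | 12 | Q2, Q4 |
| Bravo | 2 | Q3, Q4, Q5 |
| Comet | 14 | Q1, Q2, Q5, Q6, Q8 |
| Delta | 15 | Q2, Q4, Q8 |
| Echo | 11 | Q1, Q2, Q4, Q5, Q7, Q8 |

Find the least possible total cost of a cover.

Bravo, Comet, Echo together cover every gallery (Bravo ∪ Comet ∪ Echo = {Q1, Q2, Q3, Q4, Q5, Q6, Q7, Q8}); total cost 2 + 14 + 11 = 27.
No covering selection has total cost below 27.

27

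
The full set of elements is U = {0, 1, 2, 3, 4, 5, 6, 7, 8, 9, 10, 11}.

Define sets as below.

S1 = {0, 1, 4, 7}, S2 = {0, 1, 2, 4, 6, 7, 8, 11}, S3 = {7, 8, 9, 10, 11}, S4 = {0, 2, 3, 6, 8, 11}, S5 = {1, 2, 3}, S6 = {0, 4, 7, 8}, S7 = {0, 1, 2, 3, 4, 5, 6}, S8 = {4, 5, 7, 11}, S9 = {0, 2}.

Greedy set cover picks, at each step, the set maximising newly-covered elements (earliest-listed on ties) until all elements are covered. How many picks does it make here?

Greedy: pick S2 (covers 8 new) → pick S3 (covers 2 new) → pick S7 (covers 2 new). Total picks: 3.
(The true minimum cover uses only 2 sets, so greedy is not optimal here.)

3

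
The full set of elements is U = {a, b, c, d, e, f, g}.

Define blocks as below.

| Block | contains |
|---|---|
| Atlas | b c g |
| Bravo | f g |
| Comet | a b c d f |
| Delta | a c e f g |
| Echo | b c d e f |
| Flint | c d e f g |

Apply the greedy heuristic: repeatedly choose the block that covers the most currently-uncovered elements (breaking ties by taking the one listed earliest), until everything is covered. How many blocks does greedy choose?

Greedy: pick Comet (covers 5 new) → pick Delta (covers 2 new). Total picks: 2.

2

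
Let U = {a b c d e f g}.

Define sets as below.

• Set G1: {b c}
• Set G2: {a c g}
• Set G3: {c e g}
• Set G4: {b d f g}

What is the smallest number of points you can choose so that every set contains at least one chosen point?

H = {b, g} meets every set (each contains at least one member of H), and |H| = 2.
No single point lies in every set, so at least 2 are needed and 2 is optimal.

2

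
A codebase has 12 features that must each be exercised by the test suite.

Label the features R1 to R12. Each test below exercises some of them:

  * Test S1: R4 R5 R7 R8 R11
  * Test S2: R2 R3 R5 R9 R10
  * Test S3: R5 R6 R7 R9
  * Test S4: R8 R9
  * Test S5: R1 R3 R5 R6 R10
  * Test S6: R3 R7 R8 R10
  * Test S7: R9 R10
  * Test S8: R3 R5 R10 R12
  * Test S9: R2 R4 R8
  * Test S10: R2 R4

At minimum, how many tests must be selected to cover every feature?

Take {S1, S2, S5, S8}. Their union is {R1, R2, R3, R4, R5, R6, R7, R8, R9, R10, R11, R12}, which is all 12 features.
No 3 of the 10 tests cover everything (all 120 combinations miss at least one feature), so 4 is optimal.

4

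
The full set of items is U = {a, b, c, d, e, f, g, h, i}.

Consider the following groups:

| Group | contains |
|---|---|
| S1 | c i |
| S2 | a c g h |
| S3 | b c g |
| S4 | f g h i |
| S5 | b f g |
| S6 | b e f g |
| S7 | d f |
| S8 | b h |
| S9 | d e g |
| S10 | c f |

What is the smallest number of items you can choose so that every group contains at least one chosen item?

4

The 4 items {b, c, d, f} hit every group.
No choice of 3 items meets every group, so 4 is the minimum.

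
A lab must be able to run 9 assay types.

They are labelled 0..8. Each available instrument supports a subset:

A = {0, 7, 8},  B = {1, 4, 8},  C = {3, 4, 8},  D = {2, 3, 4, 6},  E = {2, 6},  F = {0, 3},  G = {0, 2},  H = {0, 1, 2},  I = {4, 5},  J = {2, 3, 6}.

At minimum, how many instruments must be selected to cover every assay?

A and B and D and I together: A ∪ B ∪ D ∪ I = {0, 1, 2, 3, 4, 5, 6, 7, 8} — every assay is covered.
Only I contains 5, so I is forced; the remaining 7 assays need at least 3 more instruments (each remaining instrument adds at most 3) — so at least 4 instruments are needed, and 4 is optimal.

4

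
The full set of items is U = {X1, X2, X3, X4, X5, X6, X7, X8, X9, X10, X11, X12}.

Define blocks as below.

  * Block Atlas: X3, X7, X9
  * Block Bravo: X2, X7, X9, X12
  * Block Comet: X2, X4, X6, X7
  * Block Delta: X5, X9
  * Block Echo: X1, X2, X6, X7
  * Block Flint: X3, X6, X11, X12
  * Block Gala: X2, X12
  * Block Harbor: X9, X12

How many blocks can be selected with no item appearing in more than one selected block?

Echo, Harbor are pairwise disjoint (Echo={X1,X2,X6,X7}; Harbor={X9,X12}).
Every remaining block overlaps one of these, and no 3 of the listed blocks are pairwise disjoint, so 2 is the maximum.

2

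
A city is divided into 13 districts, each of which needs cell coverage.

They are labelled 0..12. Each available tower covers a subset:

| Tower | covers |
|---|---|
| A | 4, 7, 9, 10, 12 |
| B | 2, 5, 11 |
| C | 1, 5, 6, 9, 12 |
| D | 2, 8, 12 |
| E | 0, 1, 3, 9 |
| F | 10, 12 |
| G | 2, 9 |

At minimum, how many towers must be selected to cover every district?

5

A and B and C and D and E together: A ∪ B ∪ C ∪ D ∪ E = {0, 1, 2, 3, 4, 5, 6, 7, 8, 9, 10, 11, 12} — every district is covered.
No 4 of the 7 towers cover everything (all 35 combinations miss at least one district), so 5 is optimal.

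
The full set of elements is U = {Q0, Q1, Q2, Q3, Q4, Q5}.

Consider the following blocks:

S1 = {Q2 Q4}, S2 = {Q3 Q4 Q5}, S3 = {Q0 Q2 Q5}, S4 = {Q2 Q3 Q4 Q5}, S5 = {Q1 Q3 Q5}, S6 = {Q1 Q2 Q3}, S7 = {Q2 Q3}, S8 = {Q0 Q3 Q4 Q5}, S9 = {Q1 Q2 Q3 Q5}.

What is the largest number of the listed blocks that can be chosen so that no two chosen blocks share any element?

2

S1, S5 are pairwise disjoint (S1={Q2,Q4}; S5={Q1,Q3,Q5}).
Every remaining block overlaps one of these, and no 3 of the listed blocks are pairwise disjoint, so 2 is the maximum.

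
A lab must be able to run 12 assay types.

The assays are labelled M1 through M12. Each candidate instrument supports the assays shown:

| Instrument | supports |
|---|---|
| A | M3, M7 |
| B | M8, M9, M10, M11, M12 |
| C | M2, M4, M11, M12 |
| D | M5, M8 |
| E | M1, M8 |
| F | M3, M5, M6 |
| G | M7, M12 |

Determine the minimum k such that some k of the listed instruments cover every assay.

Take {A, B, C, E, F}. Their union is {M1, M2, M3, M4, M5, M6, M7, M8, M9, M10, M11, M12}, which is all 12 assays.
No 4 of the 7 instruments cover everything (all 35 combinations miss at least one assay), so 5 is optimal.

5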